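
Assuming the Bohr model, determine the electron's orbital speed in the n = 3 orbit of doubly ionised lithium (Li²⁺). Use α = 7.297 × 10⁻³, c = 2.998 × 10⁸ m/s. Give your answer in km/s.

v_n = Zαc/n = 3 × 0.007297 × 2.998 × 10⁸ / 3
    = 2188 km/s

2188 km/s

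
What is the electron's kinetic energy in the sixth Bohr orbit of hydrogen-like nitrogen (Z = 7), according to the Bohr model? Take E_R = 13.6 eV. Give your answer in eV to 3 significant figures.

18.5 eV

For a Coulomb orbit the virial theorem gives K = −E_n.
E_n = −E_R·Z²/n², so K = E_R·Z²/n² = 13.6 × 7²/6² = 18.5 eV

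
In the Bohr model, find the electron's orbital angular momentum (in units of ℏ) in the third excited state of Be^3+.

L_n = nℏ, so L/ℏ = n = 4.

4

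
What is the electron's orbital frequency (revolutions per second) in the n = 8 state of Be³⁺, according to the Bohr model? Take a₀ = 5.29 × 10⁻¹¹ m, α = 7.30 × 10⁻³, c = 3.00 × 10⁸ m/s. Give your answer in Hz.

2.06 × 10¹⁴ Hz

r = n²a₀/Z = 8.46 × 10⁻¹⁰ m, v = Zαc/n = 1.09 × 10⁶ m/s
f = v/(2πr) = 2.06 × 10¹⁴ Hz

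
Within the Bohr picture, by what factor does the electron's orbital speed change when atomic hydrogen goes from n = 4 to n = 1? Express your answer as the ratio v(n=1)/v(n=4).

v ∝ Z^1 · n^-1; with Z fixed, v ∝ n^-1.
v(n=1)/v(n=4) = (1/4)^-1 = 4

4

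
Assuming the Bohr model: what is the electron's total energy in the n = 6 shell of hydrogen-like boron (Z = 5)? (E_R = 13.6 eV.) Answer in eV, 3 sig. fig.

E_n = −E_R·Z²/n² = −13.6 × 5²/6² = -9.44 eV

-9.44 eV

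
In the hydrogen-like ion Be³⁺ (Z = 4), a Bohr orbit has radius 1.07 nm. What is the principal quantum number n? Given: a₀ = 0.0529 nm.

r_n = n²a₀/Z ⇒ n² = rZ/a₀ = 1.07 × 4 / 0.0529 ≈ 80.91
n = 9

9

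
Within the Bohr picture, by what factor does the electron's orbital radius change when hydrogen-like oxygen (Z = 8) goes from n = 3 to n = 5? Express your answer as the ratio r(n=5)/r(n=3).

r ∝ Z^-1 · n^2; with Z fixed, r ∝ n^2.
r(n=5)/r(n=3) = (5/3)^2 = 25/9

25/9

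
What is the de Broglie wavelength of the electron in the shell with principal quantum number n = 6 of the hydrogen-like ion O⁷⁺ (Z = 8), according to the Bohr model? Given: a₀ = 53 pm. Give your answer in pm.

250 pm

The Bohr quantisation condition is nλ = 2πr_n.
r_n = n²a₀/Z = 240 pm
λ = 2πr_n/n = 2π·240/6 = 250 pm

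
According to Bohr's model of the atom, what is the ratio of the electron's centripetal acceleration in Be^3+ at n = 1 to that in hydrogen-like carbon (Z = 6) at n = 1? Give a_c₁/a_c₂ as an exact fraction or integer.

8/27

a_c ∝ Z^3 · n^-4
a_c₁/a_c₂ = (4/6)^3 · (1/1)^-4 = 8/27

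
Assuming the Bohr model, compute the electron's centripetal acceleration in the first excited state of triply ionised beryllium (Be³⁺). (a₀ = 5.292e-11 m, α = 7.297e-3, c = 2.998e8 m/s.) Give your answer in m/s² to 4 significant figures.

3.617e23 m/s²

r = n²a₀/Z = 5.292e-11 m, v = Zαc/n = 4.375e6 m/s
a = v²/r = (4.375e6)² / 5.292e-11 = 3.617e23 m/s²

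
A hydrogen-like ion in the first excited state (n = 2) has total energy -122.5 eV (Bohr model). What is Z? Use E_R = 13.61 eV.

E_n = −E_R Z²/n² ⇒ Z² = −E_n n²/E_R = 122.5 × 2² / 13.61 ≈ 36.00
Z = 6

6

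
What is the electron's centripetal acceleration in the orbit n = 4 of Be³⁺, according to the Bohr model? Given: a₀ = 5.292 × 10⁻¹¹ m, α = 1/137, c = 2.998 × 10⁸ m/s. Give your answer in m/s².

2.262 × 10²² m/s²

r = n²a₀/Z = 2.117 × 10⁻¹⁰ m, v = Zαc/n = 2.188 × 10⁶ m/s
a = v²/r = (2.188 × 10⁶)² / 2.117 × 10⁻¹⁰ = 2.262 × 10²² m/s²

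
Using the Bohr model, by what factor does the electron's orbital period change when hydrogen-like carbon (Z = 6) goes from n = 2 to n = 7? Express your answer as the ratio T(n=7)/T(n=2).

343/8

T ∝ Z^-2 · n^3; with Z fixed, T ∝ n^3.
T(n=7)/T(n=2) = (7/2)^3 = 343/8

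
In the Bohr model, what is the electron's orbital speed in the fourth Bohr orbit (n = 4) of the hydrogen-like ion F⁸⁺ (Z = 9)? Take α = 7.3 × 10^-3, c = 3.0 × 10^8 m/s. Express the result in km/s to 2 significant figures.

4900 km/s

v_n = Zαc/n = 9 × 0.0073 × 3.0 × 10^8 / 4
    = 4900 km/s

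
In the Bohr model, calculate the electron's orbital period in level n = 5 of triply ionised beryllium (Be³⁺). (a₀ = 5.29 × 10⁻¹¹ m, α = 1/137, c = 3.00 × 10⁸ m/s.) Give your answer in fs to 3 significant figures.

r = n²a₀/Z = 5²·5.29 × 10⁻¹¹/4 = 3.31 × 10⁻¹⁰ m
v = Zαc/n = 4·0.00730·3.00 × 10⁸/5 = 1.75 × 10⁶ m/s
T = 2πr/v = 1.19 × 10⁻¹⁵ s = 1.19 fs

1.19 fs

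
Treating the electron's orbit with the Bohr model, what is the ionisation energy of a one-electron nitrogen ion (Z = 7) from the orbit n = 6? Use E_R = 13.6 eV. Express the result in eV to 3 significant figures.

18.5 eV

E_n = −E_R·Z²/n² = −13.6 × 7²/6² eV = -18.5 eV
Ionisation energy = −E_n = 18.5 eV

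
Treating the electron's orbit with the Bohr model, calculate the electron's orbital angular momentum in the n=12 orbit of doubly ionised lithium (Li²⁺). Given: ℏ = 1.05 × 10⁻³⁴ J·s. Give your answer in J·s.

1.26 × 10⁻³³ J·s

L_n = nℏ = 12 × 1.05 × 10⁻³⁴ = 1.26 × 10⁻³³ J·s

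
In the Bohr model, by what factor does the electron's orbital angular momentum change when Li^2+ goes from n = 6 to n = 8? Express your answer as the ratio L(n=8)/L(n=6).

L = nℏ depends only on n, so L ∝ n.
L(n=8)/L(n=6) = (8/6)^1 = 4/3

4/3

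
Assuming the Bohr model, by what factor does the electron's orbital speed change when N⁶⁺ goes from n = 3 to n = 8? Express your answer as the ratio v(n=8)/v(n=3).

v ∝ Z^1 · n^-1; with Z fixed, v ∝ n^-1.
v(n=8)/v(n=3) = (8/3)^-1 = 3/8

3/8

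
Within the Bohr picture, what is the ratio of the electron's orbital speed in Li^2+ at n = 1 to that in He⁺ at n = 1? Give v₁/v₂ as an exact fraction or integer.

v ∝ Z^1 · n^-1
v₁/v₂ = (3/2)^1 · (1/1)^-1 = 3/2

3/2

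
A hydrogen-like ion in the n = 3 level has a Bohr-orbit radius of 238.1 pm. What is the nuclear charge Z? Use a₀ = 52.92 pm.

r_n = n²a₀/Z ⇒ Z = n²a₀/r = 3² × 52.92 / 238.1 ≈ 2.00
Z = 2

2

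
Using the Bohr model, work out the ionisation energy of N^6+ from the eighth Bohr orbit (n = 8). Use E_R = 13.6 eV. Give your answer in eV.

10.4 eV

E_n = −E_R·Z²/n² = −13.6 × 7²/8² eV = -10.4 eV
Ionisation energy = −E_n = 10.4 eV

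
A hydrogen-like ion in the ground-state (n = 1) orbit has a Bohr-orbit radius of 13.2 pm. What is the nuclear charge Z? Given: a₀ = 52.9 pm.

4

r_n = n²a₀/Z ⇒ Z = n²a₀/r = 1² × 52.9 / 13.2 ≈ 4.01
Z = 4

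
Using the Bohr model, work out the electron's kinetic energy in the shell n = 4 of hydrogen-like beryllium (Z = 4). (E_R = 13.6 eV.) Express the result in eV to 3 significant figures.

13.6 eV

For a Coulomb orbit the virial theorem gives K = −E_n.
E_n = −E_R·Z²/n², so K = E_R·Z²/n² = 13.6 × 4²/4² = 13.6 eV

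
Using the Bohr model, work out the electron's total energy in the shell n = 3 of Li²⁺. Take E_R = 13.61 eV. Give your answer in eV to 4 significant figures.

-13.61 eV

E_n = −E_R·Z²/n² = −13.61 × 3²/3² = -13.61 eV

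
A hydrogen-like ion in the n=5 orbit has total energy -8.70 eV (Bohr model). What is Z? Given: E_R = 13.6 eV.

4

E_n = −E_R Z²/n² ⇒ Z² = −E_n n²/E_R = 8.70 × 5² / 13.6 ≈ 15.99
Z = 4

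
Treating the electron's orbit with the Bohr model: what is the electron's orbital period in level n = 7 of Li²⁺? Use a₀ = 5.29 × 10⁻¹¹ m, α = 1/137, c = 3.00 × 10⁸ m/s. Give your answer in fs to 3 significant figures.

r = n²a₀/Z = 7²·5.29 × 10⁻¹¹/3 = 8.64 × 10⁻¹⁰ m
v = Zαc/n = 3·0.00730·3.00 × 10⁸/7 = 9.38 × 10⁵ m/s
T = 2πr/v = 5.78 × 10⁻¹⁵ s = 5.78 fs

5.78 fs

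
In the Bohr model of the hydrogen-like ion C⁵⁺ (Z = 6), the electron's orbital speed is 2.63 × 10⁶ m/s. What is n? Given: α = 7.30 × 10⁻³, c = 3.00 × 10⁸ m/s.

v_n = Zαc/n ⇒ n = Zαc/v = 6 × 0.00730 × 3.00 × 10⁸ / 2.63 × 10⁶ ≈ 5.00
n = 5

5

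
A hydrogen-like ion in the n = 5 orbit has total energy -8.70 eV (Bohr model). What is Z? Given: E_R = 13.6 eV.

E_n = −E_R Z²/n² ⇒ Z² = −E_n n²/E_R = 8.70 × 5² / 13.6 ≈ 15.99
Z = 4

4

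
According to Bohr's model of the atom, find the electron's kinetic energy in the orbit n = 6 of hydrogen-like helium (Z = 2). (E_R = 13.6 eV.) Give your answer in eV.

For a Coulomb orbit the virial theorem gives K = −E_n.
E_n = −E_R·Z²/n², so K = E_R·Z²/n² = 13.6 × 2²/6² = 1.51 eV

1.51 eV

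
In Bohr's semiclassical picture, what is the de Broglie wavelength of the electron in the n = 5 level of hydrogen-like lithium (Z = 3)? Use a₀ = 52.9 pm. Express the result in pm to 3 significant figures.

The Bohr quantisation condition is nλ = 2πr_n.
r_n = n²a₀/Z = 441 pm
λ = 2πr_n/n = 2π·441/5 = 554 pm

554 pm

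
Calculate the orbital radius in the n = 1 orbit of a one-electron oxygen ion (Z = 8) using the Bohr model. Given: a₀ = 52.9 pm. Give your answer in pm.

6.61 pm

r_n = n²a₀/Z = 1² × 52.9 / 8
    = 1 × 52.9 / 8 = 6.61 pm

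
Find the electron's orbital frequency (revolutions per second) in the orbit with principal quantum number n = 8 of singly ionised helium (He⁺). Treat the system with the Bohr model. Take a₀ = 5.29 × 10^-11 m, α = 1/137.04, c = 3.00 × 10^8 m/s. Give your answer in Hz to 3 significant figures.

5.15 × 10^13 Hz

r = n²a₀/Z = 1.69 × 10^-9 m, v = Zαc/n = 5.47 × 10^5 m/s
f = v/(2πr) = 5.15 × 10^13 Hz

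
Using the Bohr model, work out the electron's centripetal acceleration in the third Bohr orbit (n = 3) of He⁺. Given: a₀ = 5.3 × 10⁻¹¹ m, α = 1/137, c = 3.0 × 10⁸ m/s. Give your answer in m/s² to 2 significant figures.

8.9 × 10²¹ m/s²

r = n²a₀/Z = 2.4 × 10⁻¹⁰ m, v = Zαc/n = 1.5 × 10⁶ m/s
a = v²/r = (1.5 × 10⁶)² / 2.4 × 10⁻¹⁰ = 8.9 × 10²¹ m/s²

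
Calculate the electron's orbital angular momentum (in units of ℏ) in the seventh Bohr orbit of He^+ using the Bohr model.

L_n = nℏ, so L/ℏ = n = 7.

7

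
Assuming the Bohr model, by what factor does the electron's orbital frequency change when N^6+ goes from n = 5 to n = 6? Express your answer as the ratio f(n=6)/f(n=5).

f ∝ Z^2 · n^-3; with Z fixed, f ∝ n^-3.
f(n=6)/f(n=5) = (6/5)^-3 = 125/216

125/216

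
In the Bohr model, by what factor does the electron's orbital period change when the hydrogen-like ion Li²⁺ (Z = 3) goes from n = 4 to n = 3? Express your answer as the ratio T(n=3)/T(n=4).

27/64

T ∝ Z^-2 · n^3; with Z fixed, T ∝ n^3.
T(n=3)/T(n=4) = (3/4)^3 = 27/64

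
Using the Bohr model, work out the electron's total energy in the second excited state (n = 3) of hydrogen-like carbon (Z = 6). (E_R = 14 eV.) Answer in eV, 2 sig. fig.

E_n = −E_R·Z²/n² = −14 × 6²/3² = -56 eV

-56 eV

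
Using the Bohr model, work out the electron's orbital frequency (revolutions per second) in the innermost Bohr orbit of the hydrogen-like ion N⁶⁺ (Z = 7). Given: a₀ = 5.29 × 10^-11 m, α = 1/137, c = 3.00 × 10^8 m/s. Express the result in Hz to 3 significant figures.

3.23 × 10^17 Hz

r = n²a₀/Z = 7.56 × 10^-12 m, v = Zαc/n = 1.53 × 10^7 m/s
f = v/(2πr) = 3.23 × 10^17 Hz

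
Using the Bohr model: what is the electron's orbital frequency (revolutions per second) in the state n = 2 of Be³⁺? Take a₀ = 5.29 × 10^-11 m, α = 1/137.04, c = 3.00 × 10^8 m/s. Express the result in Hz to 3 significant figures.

r = n²a₀/Z = 5.29 × 10^-11 m, v = Zαc/n = 4.38 × 10^6 m/s
f = v/(2πr) = 1.32 × 10^16 Hz

1.32 × 10^16 Hz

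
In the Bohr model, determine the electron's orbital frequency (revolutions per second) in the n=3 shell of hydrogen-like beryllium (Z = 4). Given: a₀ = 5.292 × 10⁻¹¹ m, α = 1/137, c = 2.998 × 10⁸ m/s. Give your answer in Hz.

r = n²a₀/Z = 1.191 × 10⁻¹⁰ m, v = Zαc/n = 2.918 × 10⁶ m/s
f = v/(2πr) = 3.900 × 10¹⁵ Hz

3.900 × 10¹⁵ Hz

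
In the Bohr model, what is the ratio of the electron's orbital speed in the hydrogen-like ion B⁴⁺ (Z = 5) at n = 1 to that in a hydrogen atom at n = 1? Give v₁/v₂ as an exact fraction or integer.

5

v ∝ Z^1 · n^-1
v₁/v₂ = (5/1)^1 · (1/1)^-1 = 5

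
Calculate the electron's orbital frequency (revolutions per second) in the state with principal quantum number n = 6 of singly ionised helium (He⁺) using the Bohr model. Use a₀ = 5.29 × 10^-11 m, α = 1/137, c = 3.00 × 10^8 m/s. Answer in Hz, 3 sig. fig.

r = n²a₀/Z = 9.52 × 10^-10 m, v = Zαc/n = 7.30 × 10^5 m/s
f = v/(2πr) = 1.22 × 10^14 Hz

1.22 × 10^14 Hz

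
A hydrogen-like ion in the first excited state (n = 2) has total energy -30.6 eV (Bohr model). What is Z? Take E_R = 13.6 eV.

E_n = −E_R Z²/n² ⇒ Z² = −E_n n²/E_R = 30.6 × 2² / 13.6 ≈ 9.00
Z = 3

3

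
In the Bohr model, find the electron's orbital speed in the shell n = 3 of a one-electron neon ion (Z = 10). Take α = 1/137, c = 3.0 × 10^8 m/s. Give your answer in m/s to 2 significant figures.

7.3 × 10^6 m/s

v_n = Zαc/n = 10 × 0.0073 × 3.0 × 10^8 / 3
    = 7.3 × 10^6 m/s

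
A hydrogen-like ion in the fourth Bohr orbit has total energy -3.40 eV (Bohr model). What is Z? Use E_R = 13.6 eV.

2

E_n = −E_R Z²/n² ⇒ Z² = −E_n n²/E_R = 3.40 × 4² / 13.6 ≈ 4.00
Z = 2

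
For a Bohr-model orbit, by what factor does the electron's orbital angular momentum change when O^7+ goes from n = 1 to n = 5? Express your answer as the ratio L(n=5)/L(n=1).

5

L = nℏ depends only on n, so L ∝ n.
L(n=5)/L(n=1) = (5/1)^1 = 5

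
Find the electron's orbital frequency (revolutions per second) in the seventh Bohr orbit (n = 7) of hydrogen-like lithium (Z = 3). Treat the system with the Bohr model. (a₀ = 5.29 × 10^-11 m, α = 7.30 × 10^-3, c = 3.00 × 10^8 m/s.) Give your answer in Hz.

r = n²a₀/Z = 8.64 × 10^-10 m, v = Zαc/n = 9.39 × 10^5 m/s
f = v/(2πr) = 1.73 × 10^14 Hz

1.73 × 10^14 Hz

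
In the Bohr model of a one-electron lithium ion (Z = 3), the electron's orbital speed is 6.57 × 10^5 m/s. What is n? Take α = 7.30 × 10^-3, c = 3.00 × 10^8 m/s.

10

v_n = Zαc/n ⇒ n = Zαc/v = 3 × 0.00730 × 3.00 × 10^8 / 6.57 × 10^5 ≈ 10.00
n = 10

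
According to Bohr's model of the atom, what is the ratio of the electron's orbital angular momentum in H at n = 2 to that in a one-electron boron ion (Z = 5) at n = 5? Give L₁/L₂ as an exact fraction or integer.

2/5

L = nℏ is independent of Z.
L₁/L₂ = n₁/n₂ = 2/5 = 2/5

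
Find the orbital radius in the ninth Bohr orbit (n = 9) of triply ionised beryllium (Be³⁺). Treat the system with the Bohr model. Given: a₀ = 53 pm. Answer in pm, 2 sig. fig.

r_n = n²a₀/Z = 9² × 53 / 4
    = 81 × 53 / 4 = 1100 pm

1100 pm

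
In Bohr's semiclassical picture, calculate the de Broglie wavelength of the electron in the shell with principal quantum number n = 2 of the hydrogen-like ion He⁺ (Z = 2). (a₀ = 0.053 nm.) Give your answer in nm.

The Bohr quantisation condition is nλ = 2πr_n.
r_n = n²a₀/Z = 0.11 nm
λ = 2πr_n/n = 2π·0.11/2 = 0.33 nm

0.33 nm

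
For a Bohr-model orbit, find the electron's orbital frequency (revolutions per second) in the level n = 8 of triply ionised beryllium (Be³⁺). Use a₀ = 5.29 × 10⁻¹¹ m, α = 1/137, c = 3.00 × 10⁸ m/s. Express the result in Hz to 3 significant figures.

r = n²a₀/Z = 8.46 × 10⁻¹⁰ m, v = Zαc/n = 1.09 × 10⁶ m/s
f = v/(2πr) = 2.06 × 10¹⁴ Hz

2.06 × 10¹⁴ Hz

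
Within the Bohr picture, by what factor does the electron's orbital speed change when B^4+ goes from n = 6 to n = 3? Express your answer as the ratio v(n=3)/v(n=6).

2

v ∝ Z^1 · n^-1; with Z fixed, v ∝ n^-1.
v(n=3)/v(n=6) = (3/6)^-1 = 2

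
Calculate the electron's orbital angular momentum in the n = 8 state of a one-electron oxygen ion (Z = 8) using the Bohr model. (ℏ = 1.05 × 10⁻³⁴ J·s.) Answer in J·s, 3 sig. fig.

L_n = nℏ = 8 × 1.05 × 10⁻³⁴ = 8.40 × 10⁻³⁴ J·s

8.40 × 10⁻³⁴ J·s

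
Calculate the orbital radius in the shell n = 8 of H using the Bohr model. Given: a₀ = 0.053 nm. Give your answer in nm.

3.4 nm

r_n = n²a₀/Z = 8² × 0.053 / 1
    = 64 × 0.053 / 1 = 3.4 nm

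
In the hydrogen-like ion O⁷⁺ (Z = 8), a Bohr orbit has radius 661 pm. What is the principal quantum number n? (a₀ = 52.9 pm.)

r_n = n²a₀/Z ⇒ n² = rZ/a₀ = 661 × 8 / 52.9 ≈ 99.96
n = 10

10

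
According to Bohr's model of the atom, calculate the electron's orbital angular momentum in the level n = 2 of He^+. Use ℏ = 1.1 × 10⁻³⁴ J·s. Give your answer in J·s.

2.2 × 10⁻³⁴ J·s

L_n = nℏ = 2 × 1.1 × 10⁻³⁴ = 2.2 × 10⁻³⁴ J·s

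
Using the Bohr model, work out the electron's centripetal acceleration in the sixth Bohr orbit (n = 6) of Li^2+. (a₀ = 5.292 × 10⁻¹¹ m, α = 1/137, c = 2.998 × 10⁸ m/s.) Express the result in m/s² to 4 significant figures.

r = n²a₀/Z = 6.350 × 10⁻¹⁰ m, v = Zαc/n = 1.094 × 10⁶ m/s
a = v²/r = (1.094 × 10⁶)² / 6.350 × 10⁻¹⁰ = 1.885 × 10²¹ m/s²

1.885 × 10²¹ m/s²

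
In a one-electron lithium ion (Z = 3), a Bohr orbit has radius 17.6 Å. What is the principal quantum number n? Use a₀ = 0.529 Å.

10

r_n = n²a₀/Z ⇒ n² = rZ/a₀ = 17.6 × 3 / 0.529 ≈ 99.81
n = 10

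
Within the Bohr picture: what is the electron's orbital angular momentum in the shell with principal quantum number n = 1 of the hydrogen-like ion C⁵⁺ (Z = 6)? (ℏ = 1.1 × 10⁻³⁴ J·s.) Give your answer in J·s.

1.1 × 10⁻³⁴ J·s

L_n = nℏ = 1 × 1.1 × 10⁻³⁴ = 1.1 × 10⁻³⁴ J·s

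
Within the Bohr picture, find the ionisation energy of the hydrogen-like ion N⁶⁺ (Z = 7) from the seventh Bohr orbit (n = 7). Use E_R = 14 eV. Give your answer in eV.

E_n = −E_R·Z²/n² = −14 × 7²/7² eV = -14 eV
Ionisation energy = −E_n = 14 eV

14 eV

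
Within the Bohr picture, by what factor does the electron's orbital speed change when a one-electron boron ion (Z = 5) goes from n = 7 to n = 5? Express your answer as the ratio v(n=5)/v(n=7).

v ∝ Z^1 · n^-1; with Z fixed, v ∝ n^-1.
v(n=5)/v(n=7) = (5/7)^-1 = 7/5

7/5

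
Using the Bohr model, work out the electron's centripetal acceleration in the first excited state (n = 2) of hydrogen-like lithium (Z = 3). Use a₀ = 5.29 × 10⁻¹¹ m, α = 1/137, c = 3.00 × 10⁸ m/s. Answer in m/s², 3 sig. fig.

r = n²a₀/Z = 7.05 × 10⁻¹¹ m, v = Zαc/n = 3.28 × 10⁶ m/s
a = v²/r = (3.28 × 10⁶)² / 7.05 × 10⁻¹¹ = 1.53 × 10²³ m/s²

1.53 × 10²³ m/s²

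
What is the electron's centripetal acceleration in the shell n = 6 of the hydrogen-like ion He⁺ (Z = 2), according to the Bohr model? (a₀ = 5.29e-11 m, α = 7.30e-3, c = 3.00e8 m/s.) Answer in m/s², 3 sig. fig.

5.60e20 m/s²

r = n²a₀/Z = 9.52e-10 m, v = Zαc/n = 7.30e5 m/s
a = v²/r = (7.30e5)² / 9.52e-10 = 5.60e20 m/s²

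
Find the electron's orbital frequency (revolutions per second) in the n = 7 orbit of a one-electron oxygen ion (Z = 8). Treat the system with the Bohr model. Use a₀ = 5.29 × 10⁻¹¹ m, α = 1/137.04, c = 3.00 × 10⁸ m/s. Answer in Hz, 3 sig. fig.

r = n²a₀/Z = 3.24 × 10⁻¹⁰ m, v = Zαc/n = 2.50 × 10⁶ m/s
f = v/(2πr) = 1.23 × 10¹⁵ Hz

1.23 × 10¹⁵ Hz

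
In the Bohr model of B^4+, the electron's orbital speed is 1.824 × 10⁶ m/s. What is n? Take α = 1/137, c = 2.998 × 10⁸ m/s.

v_n = Zαc/n ⇒ n = Zαc/v = 5 × 0.007299 × 2.998 × 10⁸ / 1.824 × 10⁶ ≈ 6.00
n = 6

6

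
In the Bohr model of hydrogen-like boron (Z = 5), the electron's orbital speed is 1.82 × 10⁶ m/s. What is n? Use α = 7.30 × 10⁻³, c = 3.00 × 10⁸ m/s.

6

v_n = Zαc/n ⇒ n = Zαc/v = 5 × 0.00730 × 3.00 × 10⁸ / 1.82 × 10⁶ ≈ 6.02
n = 6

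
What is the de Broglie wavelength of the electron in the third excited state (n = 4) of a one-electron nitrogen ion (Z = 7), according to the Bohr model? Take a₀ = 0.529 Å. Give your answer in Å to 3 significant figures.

1.90 Å

The Bohr quantisation condition is nλ = 2πr_n.
r_n = n²a₀/Z = 1.21 Å
λ = 2πr_n/n = 2π·1.21/4 = 1.90 Å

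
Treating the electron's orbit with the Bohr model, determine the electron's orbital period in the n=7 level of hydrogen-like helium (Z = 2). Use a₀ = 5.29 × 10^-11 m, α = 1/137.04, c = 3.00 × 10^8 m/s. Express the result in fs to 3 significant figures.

r = n²a₀/Z = 7²·5.29 × 10^-11/2 = 1.30 × 10^-9 m
v = Zαc/n = 2·0.00730·3.00 × 10^8/7 = 6.25 × 10^5 m/s
T = 2πr/v = 1.30 × 10^-14 s = 13.0 fs

13.0 fs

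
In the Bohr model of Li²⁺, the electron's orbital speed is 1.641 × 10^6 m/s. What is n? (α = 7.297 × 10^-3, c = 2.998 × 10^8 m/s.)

4

v_n = Zαc/n ⇒ n = Zαc/v = 3 × 0.007297 × 2.998 × 10^8 / 1.641 × 10^6 ≈ 4.00
n = 4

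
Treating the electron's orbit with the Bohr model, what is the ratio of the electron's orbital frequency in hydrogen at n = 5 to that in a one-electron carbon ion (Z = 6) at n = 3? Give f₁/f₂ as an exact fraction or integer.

f ∝ Z^2 · n^-3
f₁/f₂ = (1/6)^2 · (5/3)^-3 = 3/500

3/500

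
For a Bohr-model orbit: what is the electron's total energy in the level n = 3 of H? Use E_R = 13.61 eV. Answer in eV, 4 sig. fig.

-1.512 eV

E_n = −E_R·Z²/n² = −13.61 × 1²/3² = -1.512 eV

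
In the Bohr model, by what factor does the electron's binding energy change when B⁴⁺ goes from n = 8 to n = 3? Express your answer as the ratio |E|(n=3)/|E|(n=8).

64/9

|E| ∝ Z^2 · n^-2; with Z fixed, |E| ∝ n^-2.
|E|(n=3)/|E|(n=8) = (3/8)^-2 = 64/9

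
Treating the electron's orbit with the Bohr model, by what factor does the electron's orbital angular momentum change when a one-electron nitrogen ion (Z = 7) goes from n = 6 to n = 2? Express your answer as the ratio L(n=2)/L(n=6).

L = nℏ depends only on n, so L ∝ n.
L(n=2)/L(n=6) = (2/6)^1 = 1/3

1/3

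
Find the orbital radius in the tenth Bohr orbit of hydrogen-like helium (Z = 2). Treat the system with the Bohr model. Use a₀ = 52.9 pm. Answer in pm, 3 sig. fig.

r_n = n²a₀/Z = 10² × 52.9 / 2
    = 100 × 52.9 / 2 = 2640 pm

2640 pm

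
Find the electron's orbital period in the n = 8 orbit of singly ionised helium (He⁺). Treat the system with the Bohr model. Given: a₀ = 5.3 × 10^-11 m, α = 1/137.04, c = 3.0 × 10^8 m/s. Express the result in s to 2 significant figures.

r = n²a₀/Z = 8²·5.3 × 10^-11/2 = 1.7 × 10^-9 m
v = Zαc/n = 2·0.0073·3.0 × 10^8/8 = 5.5 × 10^5 m/s
T = 2πr/v = 1.9 × 10^-14 s

1.9 × 10^-14 s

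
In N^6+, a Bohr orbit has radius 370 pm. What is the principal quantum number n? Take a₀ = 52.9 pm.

7

r_n = n²a₀/Z ⇒ n² = rZ/a₀ = 370 × 7 / 52.9 ≈ 48.96
n = 7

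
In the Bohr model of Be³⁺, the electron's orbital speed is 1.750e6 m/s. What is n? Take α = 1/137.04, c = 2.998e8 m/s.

5

v_n = Zαc/n ⇒ n = Zαc/v = 4 × 0.007297 × 2.998e8 / 1.750e6 ≈ 5.00
n = 5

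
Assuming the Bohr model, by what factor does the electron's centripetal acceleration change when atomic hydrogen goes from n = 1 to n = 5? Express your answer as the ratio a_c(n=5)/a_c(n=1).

a_c ∝ Z^3 · n^-4; with Z fixed, a_c ∝ n^-4.
a_c(n=5)/a_c(n=1) = (5/1)^-4 = 1/625

1/625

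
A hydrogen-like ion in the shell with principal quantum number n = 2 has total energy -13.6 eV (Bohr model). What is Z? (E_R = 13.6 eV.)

2

E_n = −E_R Z²/n² ⇒ Z² = −E_n n²/E_R = 13.6 × 2² / 13.6 ≈ 4.00
Z = 2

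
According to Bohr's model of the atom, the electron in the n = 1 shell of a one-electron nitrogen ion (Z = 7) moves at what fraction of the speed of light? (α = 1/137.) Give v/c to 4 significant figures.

v_n = Zαc/n, so v/c = Zα/n = 7 × 0.007299 / 1 = 0.05109

0.05109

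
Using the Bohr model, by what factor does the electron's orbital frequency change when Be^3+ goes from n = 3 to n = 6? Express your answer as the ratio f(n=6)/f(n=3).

f ∝ Z^2 · n^-3; with Z fixed, f ∝ n^-3.
f(n=6)/f(n=3) = (6/3)^-3 = 1/8

1/8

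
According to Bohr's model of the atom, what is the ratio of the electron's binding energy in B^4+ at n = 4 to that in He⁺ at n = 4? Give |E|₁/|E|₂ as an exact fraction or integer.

|E| ∝ Z^2 · n^-2
|E|₁/|E|₂ = (5/2)^2 · (4/4)^-2 = 25/4

25/4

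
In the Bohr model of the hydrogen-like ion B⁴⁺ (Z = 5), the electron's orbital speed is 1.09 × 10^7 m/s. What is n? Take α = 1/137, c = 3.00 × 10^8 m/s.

v_n = Zαc/n ⇒ n = Zαc/v = 5 × 0.00730 × 3.00 × 10^8 / 1.09 × 10^7 ≈ 1.00
n = 1

1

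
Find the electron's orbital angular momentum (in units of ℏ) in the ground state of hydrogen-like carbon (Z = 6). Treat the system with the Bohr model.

L_n = nℏ, so L/ℏ = n = 1.

1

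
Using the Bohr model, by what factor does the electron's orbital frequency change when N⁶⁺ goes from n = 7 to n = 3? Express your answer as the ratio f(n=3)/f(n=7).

343/27

f ∝ Z^2 · n^-3; with Z fixed, f ∝ n^-3.
f(n=3)/f(n=7) = (3/7)^-3 = 343/27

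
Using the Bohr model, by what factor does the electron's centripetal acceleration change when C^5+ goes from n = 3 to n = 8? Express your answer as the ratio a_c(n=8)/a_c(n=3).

a_c ∝ Z^3 · n^-4; with Z fixed, a_c ∝ n^-4.
a_c(n=8)/a_c(n=3) = (8/3)^-4 = 81/4096

81/4096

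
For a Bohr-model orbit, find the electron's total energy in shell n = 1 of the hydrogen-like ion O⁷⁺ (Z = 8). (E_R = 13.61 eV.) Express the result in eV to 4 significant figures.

E_n = −E_R·Z²/n² = −13.61 × 8²/1² = -871.0 eV

-871.0 eV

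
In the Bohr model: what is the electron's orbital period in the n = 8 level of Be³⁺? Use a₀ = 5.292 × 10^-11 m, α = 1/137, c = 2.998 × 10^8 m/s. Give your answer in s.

r = n²a₀/Z = 8²·5.292 × 10^-11/4 = 8.467 × 10^-10 m
v = Zαc/n = 4·0.007299·2.998 × 10^8/8 = 1.094 × 10^6 m/s
T = 2πr/v = 4.862 × 10^-15 s

4.862 × 10^-15 s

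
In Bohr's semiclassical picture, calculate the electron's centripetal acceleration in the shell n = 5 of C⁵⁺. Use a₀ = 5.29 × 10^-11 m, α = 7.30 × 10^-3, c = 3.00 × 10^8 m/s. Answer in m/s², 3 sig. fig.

3.13 × 10^22 m/s²

r = n²a₀/Z = 2.20 × 10^-10 m, v = Zαc/n = 2.63 × 10^6 m/s
a = v²/r = (2.63 × 10^6)² / 2.20 × 10^-10 = 3.13 × 10^22 m/s²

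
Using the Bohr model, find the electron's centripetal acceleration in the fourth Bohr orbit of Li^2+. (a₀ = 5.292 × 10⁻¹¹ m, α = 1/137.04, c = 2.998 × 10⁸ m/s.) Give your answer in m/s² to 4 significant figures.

9.538 × 10²¹ m/s²

r = n²a₀/Z = 2.822 × 10⁻¹⁰ m, v = Zαc/n = 1.641 × 10⁶ m/s
a = v²/r = (1.641 × 10⁶)² / 2.822 × 10⁻¹⁰ = 9.538 × 10²¹ m/s²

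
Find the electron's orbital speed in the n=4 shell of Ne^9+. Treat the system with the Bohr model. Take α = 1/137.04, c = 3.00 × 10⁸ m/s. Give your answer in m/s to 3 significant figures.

5.47 × 10⁶ m/s

v_n = Zαc/n = 10 × 0.00730 × 3.00 × 10⁸ / 4
    = 5.47 × 10⁶ m/s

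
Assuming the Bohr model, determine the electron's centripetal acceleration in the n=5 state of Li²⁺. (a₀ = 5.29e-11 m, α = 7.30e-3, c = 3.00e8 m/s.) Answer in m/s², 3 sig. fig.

r = n²a₀/Z = 4.41e-10 m, v = Zαc/n = 1.31e6 m/s
a = v²/r = (1.31e6)² / 4.41e-10 = 3.92e21 m/s²

3.92e21 m/s²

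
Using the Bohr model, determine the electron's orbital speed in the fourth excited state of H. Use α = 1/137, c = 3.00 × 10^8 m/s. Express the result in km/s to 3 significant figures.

438 km/s

v_n = Zαc/n = 1 × 0.00730 × 3.00 × 10^8 / 5
    = 438 km/s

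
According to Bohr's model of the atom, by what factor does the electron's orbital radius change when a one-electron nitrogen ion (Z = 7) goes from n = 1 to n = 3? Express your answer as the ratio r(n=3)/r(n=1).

9

r ∝ Z^-1 · n^2; with Z fixed, r ∝ n^2.
r(n=3)/r(n=1) = (3/1)^2 = 9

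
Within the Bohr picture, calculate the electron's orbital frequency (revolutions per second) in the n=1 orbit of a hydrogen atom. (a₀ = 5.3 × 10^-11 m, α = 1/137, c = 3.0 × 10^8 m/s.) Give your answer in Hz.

6.6 × 10^15 Hz

r = n²a₀/Z = 5.3 × 10^-11 m, v = Zαc/n = 2.2 × 10^6 m/s
f = v/(2πr) = 6.6 × 10^15 Hz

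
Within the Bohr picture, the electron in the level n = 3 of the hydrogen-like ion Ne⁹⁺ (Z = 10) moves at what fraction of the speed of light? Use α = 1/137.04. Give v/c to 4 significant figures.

v_n = Zαc/n, so v/c = Zα/n = 10 × 0.007297 / 3 = 0.02432

0.02432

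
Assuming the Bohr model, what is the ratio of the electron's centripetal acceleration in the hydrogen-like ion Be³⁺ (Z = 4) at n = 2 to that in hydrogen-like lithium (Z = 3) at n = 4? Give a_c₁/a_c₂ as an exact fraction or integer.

1024/27

a_c ∝ Z^3 · n^-4
a_c₁/a_c₂ = (4/3)^3 · (2/4)^-4 = 1024/27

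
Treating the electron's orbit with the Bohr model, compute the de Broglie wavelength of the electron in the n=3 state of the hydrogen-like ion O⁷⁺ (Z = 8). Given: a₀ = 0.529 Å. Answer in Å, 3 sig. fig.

The Bohr quantisation condition is nλ = 2πr_n.
r_n = n²a₀/Z = 0.595 Å
λ = 2πr_n/n = 2π·0.595/3 = 1.25 Å

1.25 Å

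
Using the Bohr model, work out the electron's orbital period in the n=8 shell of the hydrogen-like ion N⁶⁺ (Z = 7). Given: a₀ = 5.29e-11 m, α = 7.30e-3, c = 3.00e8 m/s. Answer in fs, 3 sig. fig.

1.59 fs

r = n²a₀/Z = 8²·5.29e-11/7 = 4.84e-10 m
v = Zαc/n = 7·0.00730·3.00e8/8 = 1.92e6 m/s
T = 2πr/v = 1.59e-15 s = 1.59 fs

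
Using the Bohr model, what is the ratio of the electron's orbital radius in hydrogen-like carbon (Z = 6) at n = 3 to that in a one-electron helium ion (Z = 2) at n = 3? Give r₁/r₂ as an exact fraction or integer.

1/3

r ∝ Z^-1 · n^2
r₁/r₂ = (6/2)^-1 · (3/3)^2 = 1/3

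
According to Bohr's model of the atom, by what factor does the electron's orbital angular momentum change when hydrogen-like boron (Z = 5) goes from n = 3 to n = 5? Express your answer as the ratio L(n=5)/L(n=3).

5/3

L = nℏ depends only on n, so L ∝ n.
L(n=5)/L(n=3) = (5/3)^1 = 5/3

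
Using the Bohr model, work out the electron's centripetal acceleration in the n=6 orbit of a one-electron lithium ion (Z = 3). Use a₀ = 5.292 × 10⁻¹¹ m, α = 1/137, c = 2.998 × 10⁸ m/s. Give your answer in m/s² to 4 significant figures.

r = n²a₀/Z = 6.350 × 10⁻¹⁰ m, v = Zαc/n = 1.094 × 10⁶ m/s
a = v²/r = (1.094 × 10⁶)² / 6.350 × 10⁻¹⁰ = 1.885 × 10²¹ m/s²

1.885 × 10²¹ m/s²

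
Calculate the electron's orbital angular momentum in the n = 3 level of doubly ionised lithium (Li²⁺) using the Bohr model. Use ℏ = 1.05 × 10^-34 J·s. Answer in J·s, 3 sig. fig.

L_n = nℏ = 3 × 1.05 × 10^-34 = 3.15 × 10^-34 J·s

3.15 × 10^-34 J·s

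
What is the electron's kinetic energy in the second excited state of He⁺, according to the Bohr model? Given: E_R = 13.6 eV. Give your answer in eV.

For a Coulomb orbit the virial theorem gives K = −E_n.
E_n = −E_R·Z²/n², so K = E_R·Z²/n² = 13.6 × 2²/3² = 6.04 eV

6.04 eV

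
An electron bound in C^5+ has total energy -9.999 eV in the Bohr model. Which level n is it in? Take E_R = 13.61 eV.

E_n = −E_R Z²/n² ⇒ n² = E_R Z²/(−E_n) = 13.61 × 6² / 9.999 ≈ 49.00
n = 7

7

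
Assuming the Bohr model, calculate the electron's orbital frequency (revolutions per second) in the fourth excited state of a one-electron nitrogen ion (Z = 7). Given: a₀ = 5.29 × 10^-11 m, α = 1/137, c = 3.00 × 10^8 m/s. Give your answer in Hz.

2.58 × 10^15 Hz

r = n²a₀/Z = 1.89 × 10^-10 m, v = Zαc/n = 3.07 × 10^6 m/s
f = v/(2πr) = 2.58 × 10^15 Hz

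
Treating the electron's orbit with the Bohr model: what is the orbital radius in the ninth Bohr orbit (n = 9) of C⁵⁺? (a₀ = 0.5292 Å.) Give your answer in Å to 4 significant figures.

r_n = n²a₀/Z = 9² × 0.5292 / 6
    = 81 × 0.5292 / 6 = 7.144 Å

7.144 Å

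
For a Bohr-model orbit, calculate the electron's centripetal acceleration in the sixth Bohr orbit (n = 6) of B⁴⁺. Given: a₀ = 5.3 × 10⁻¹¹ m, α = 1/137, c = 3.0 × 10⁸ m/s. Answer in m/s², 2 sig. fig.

r = n²a₀/Z = 3.8 × 10⁻¹⁰ m, v = Zαc/n = 1.8 × 10⁶ m/s
a = v²/r = (1.8 × 10⁶)² / 3.8 × 10⁻¹⁰ = 8.7 × 10²¹ m/s²

8.7 × 10²¹ m/s²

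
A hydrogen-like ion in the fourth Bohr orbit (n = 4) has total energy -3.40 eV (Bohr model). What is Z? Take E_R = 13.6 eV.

E_n = −E_R Z²/n² ⇒ Z² = −E_n n²/E_R = 3.40 × 4² / 13.6 ≈ 4.00
Z = 2

2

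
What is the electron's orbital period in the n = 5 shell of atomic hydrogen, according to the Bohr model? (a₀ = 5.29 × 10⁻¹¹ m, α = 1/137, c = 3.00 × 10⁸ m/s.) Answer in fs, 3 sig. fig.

19.0 fs

r = n²a₀/Z = 5²·5.29 × 10⁻¹¹/1 = 1.32 × 10⁻⁹ m
v = Zαc/n = 1·0.00730·3.00 × 10⁸/5 = 4.38 × 10⁵ m/s
T = 2πr/v = 1.90 × 10⁻¹⁴ s = 19.0 fs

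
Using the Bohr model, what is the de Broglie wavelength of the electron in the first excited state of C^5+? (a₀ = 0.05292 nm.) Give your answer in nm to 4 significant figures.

The Bohr quantisation condition is nλ = 2πr_n.
r_n = n²a₀/Z = 0.03528 nm
λ = 2πr_n/n = 2π·0.03528/2 = 0.1108 nm

0.1108 nm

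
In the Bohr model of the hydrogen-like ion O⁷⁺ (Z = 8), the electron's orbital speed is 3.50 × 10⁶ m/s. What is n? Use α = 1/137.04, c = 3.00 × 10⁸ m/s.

5

v_n = Zαc/n ⇒ n = Zαc/v = 8 × 0.00730 × 3.00 × 10⁸ / 3.50 × 10⁶ ≈ 5.00
n = 5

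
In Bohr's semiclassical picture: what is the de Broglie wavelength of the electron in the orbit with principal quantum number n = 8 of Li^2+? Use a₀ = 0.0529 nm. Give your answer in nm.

The Bohr quantisation condition is nλ = 2πr_n.
r_n = n²a₀/Z = 1.13 nm
λ = 2πr_n/n = 2π·1.13/8 = 0.886 nm

0.886 nm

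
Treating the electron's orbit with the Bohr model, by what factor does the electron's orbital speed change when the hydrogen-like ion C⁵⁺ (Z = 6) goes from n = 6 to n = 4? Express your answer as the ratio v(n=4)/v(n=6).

v ∝ Z^1 · n^-1; with Z fixed, v ∝ n^-1.
v(n=4)/v(n=6) = (4/6)^-1 = 3/2

3/2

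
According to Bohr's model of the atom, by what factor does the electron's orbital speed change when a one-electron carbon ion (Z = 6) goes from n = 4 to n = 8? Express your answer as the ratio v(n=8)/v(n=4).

v ∝ Z^1 · n^-1; with Z fixed, v ∝ n^-1.
v(n=8)/v(n=4) = (8/4)^-1 = 1/2

1/2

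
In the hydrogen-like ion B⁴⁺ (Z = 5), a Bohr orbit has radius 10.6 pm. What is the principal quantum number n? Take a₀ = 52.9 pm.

1

r_n = n²a₀/Z ⇒ n² = rZ/a₀ = 10.6 × 5 / 52.9 ≈ 1.00
n = 1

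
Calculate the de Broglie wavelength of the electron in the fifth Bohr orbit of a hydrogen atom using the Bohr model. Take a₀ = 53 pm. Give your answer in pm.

The Bohr quantisation condition is nλ = 2πr_n.
r_n = n²a₀/Z = 1300 pm
λ = 2πr_n/n = 2π·1300/5 = 1700 pm

1700 pm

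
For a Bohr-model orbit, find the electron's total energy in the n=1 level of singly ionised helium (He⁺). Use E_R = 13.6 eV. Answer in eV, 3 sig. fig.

-54.4 eV

E_n = −E_R·Z²/n² = −13.6 × 2²/1² = -54.4 eV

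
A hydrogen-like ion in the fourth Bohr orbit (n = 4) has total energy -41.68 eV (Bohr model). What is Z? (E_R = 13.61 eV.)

7

E_n = −E_R Z²/n² ⇒ Z² = −E_n n²/E_R = 41.68 × 4² / 13.61 ≈ 49.00
Z = 7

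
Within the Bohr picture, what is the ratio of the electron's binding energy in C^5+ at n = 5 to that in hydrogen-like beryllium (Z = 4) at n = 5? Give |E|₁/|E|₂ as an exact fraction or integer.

|E| ∝ Z^2 · n^-2
|E|₁/|E|₂ = (6/4)^2 · (5/5)^-2 = 9/4

9/4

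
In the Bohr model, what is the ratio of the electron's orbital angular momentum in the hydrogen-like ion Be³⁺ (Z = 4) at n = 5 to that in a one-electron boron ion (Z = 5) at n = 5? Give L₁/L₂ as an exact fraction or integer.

L = nℏ is independent of Z.
L₁/L₂ = n₁/n₂ = 5/5 = 1

1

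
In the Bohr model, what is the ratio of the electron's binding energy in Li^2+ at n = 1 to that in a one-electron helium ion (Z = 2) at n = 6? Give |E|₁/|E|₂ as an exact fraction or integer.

81

|E| ∝ Z^2 · n^-2
|E|₁/|E|₂ = (3/2)^2 · (1/6)^-2 = 81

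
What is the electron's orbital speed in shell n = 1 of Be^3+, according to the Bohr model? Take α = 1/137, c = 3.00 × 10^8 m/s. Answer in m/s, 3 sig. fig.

8.76 × 10^6 m/s

v_n = Zαc/n = 4 × 0.00730 × 3.00 × 10^8 / 1
    = 8.76 × 10^6 m/s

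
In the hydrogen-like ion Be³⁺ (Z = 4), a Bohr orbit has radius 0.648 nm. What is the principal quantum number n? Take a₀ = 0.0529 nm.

7

r_n = n²a₀/Z ⇒ n² = rZ/a₀ = 0.648 × 4 / 0.0529 ≈ 49.00
n = 7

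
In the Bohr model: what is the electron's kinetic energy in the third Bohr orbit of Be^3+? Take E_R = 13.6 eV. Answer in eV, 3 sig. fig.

24.2 eV

For a Coulomb orbit the virial theorem gives K = −E_n.
E_n = −E_R·Z²/n², so K = E_R·Z²/n² = 13.6 × 4²/3² = 24.2 eV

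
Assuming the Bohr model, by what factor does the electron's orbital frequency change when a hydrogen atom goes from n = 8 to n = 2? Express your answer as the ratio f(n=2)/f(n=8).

64

f ∝ Z^2 · n^-3; with Z fixed, f ∝ n^-3.
f(n=2)/f(n=8) = (2/8)^-3 = 64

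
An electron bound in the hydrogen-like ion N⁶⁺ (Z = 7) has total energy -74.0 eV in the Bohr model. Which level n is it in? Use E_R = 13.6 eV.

E_n = −E_R Z²/n² ⇒ n² = E_R Z²/(−E_n) = 13.6 × 7² / 74.0 ≈ 9.01
n = 3

3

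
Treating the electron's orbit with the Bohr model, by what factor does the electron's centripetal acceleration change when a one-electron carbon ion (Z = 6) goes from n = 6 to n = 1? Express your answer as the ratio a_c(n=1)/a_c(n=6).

a_c ∝ Z^3 · n^-4; with Z fixed, a_c ∝ n^-4.
a_c(n=1)/a_c(n=6) = (1/6)^-4 = 1296

1296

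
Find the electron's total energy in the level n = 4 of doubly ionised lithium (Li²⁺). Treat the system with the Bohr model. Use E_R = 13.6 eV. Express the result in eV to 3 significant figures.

E_n = −E_R·Z²/n² = −13.6 × 3²/4² = -7.65 eV

-7.65 eV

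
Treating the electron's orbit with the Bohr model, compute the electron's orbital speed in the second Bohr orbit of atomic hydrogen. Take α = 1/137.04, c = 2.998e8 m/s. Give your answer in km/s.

1094 km/s

v_n = Zαc/n = 1 × 0.007297 × 2.998e8 / 2
    = 1094 km/s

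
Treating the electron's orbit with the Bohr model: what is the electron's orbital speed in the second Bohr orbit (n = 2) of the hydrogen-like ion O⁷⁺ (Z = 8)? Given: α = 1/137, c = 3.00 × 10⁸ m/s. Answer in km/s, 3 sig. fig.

v_n = Zαc/n = 8 × 0.00730 × 3.00 × 10⁸ / 2
    = 8760 km/s

8760 km/s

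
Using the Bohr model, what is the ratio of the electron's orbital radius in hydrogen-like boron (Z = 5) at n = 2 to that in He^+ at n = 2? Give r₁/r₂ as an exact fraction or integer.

r ∝ Z^-1 · n^2
r₁/r₂ = (5/2)^-1 · (2/2)^2 = 2/5

2/5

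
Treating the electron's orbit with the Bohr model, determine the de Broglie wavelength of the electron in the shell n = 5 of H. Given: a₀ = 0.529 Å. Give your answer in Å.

The Bohr quantisation condition is nλ = 2πr_n.
r_n = n²a₀/Z = 13.2 Å
λ = 2πr_n/n = 2π·13.2/5 = 16.6 Å

16.6 Å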